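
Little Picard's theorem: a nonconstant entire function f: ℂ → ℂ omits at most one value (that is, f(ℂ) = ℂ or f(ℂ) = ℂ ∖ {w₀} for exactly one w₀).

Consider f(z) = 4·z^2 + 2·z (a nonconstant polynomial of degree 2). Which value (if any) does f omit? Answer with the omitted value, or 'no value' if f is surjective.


Little Picard bounds the complement of f(ℂ) to at most one point.
For every w ∈ ℂ, the equation p(z) − w = 0 is a nonconstant polynomial in z and hence has at least one root by the fundamental theorem of algebra. So p is surjective onto ℂ, omitting no value.

Omitted value: no value.


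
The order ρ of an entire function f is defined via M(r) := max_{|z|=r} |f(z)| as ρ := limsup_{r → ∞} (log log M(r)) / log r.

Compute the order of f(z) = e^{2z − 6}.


|e^{2z − 6}| = e^{Re(2·z) + -6} ≤ e^{2|z|^1 + -6} = e^{2r^1 + -6} on |z| = r, so ρ ≤ 1. Choosing z on |z|=r so that 2·z is real positive (always possible by picking arg z appropriately) gives |f(z)| = e^{2r^1 + -6}, matching the bound. The additive constant -6 does not affect log log M(r) ~ 1·log r. Hence ρ = 1.
Therefore ρ = 1.

Order ρ = 1.


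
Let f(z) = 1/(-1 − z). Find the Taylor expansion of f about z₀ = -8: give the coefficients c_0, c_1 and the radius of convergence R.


Let w = z − z₀, so z = z₀ + w.
Then -1 − z = -1 − (z₀ + w) = (-1 − z₀) − w = 7 − w.
f(z) = 1/(7 − w) = (1/(7)) · 1/(1 − w/(7)) = Σ_{n≥0} w^n / (7)^(n+1).
So c_n = 1/(7)^(n+1):
  c_0 = 1/(7)^1 = 1/7.
  c_1 = 1/(7)^2 = 1/49.
The series is valid for |w/d| < 1, i.e. |z − z₀| < |d|.
Radius of convergence: R = |-1 − z₀| = |7| = 7 (distance from z₀ to the singularity z = -1).

c_0 = 1/7, c_1 = 1/49; R = 7.


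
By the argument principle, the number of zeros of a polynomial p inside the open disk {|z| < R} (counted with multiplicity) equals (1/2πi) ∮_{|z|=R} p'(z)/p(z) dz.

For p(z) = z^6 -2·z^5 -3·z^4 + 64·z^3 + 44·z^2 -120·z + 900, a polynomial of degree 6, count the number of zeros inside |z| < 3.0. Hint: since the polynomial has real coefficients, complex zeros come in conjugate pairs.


The zeros of p are: (-3 + 1i), (-3 - 1i), (3 + 3i), (3 - 3i), (1 + 2i), (1 - 2i).
Their magnitudes are: 3.162, 3.162, 4.243, 4.243, 2.236, 2.236.
Zeros with |z| < R = 3.0: (1 + 2i), (1 - 2i).
Count = 2.
By the argument principle, (1/2πi) ∮_{|z|=R} p'(z)/p(z) dz equals exactly this count.

Number of zeros inside |z| < 3.0: 2.


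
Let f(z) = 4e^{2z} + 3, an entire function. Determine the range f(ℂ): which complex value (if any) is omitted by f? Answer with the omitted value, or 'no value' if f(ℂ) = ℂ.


Little Picard bounds the complement of f(ℂ) to at most one point.
e^{2z} is never zero on ℂ, so 4·e^{2z} takes every value in ℂ ∖ {0}. Adding 3 shifts the range to ℂ ∖ {3}. Thus f omits exactly the value 3.

Omitted value: 3.


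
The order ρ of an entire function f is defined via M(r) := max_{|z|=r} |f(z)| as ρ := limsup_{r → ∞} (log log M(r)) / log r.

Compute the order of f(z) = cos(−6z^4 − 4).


Write cos(w) = (e^{iw} ± e^{−iw})/(2 or 2i), so |cos(w)| ≤ e^{|w|}. With w = −6z^4 − 4, |w| ≤ 6r^4 + 4 on |z|=r, giving M(r) ≤ e^{6r^4 + 4} and ρ ≤ 4. For the lower bound, choose z on |z|=r with -6z^4 purely imaginary of modulus 6r^4; then |cos(−6z^4 − 4)| grows like e^{6r^4}/2, so ρ ≥ 4. Hence ρ = 4.
Therefore ρ = 4.

Order ρ = 4.


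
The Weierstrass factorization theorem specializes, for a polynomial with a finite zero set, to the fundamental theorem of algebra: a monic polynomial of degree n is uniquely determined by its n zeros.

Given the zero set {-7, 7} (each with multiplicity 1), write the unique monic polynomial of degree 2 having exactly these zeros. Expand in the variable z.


The polynomial is p(z) = ∏_{α ∈ S} (z − α), where S = {-7, 7}.
Expanding the product yields: p(z) = z^2 -49.
The resulting polynomial has degree 2 and real coefficients as required.

p(z) = z^2 -49.


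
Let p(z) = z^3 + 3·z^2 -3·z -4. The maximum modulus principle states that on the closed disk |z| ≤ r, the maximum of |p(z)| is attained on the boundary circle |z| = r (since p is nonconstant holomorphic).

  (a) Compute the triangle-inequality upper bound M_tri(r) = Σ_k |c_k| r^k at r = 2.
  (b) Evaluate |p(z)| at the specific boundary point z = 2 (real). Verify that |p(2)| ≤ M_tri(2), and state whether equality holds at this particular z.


Coefficients: c_0 = -4, c_1 = -3, c_2 = 3, c_3 = 1. Radius r = 2.
Part (a). Triangle bound: M_tri(r) = Σ_k |c_k| r^k
  = |-4|·2^0 + |-3|·2^1 + |3|·2^2 + |1|·2^3
  = 4 + 6 + 12 + 8 = 30.
This bounds M(r) := max_{|z|=r} |p(z)| from above; equality holds iff all terms c_k z^k can be made to align in phase at a single z on |z|=r.
Part (b). At z = 2 (real, on the circle |z| = r):
  p(2) = (-4)·2^0 + (-3)·2^1 + (3)·2^2 + (1)·2^3 = 10.
  |p(2)| = 10.
Check: |p(2)| = 10 ≤ 30 = M_tri(2). ✓ Equality does not hold at z = 2 (the coefficients have mixed signs, so the terms do not all align in phase there).

M_tri(2) = 30; |p(2)| = 10; equality at z=2: no.


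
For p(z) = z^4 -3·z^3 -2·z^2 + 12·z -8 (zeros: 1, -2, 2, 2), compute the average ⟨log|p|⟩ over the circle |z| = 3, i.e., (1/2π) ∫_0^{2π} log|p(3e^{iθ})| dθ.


Zeros: -2, 1, 2, 2; r = 3.
Inside |z| < r: -2, 1, 2, 2. Outside (|z| ≥ r): ∅.
p(0) = -8, so log|p(0)| = log(8) = 2.0794.
Apply Jensen: I(r) = log|p(0)| + Σ_k log(r/|z_k|), summed over zeros inside |z| < r.
  log(r/|z_k|) for z_k = 1: log(3/1) = 1.0986
  log(r/|z_k|) for z_k = -2: log(3/2) = 0.4055
  log(r/|z_k|) for z_k = 2: log(3/2) = 0.4055
  log(r/|z_k|) for z_k = 2: log(3/2) = 0.4055
Sum over inside zeros: 2.3150.
I(r) = log|p(0)| + (inside sum) = 2.0794 + 2.3150 = 4.3944.
Closed form (all zeros inside, monic): I(r) = n·log(r) = 4·log(3) = 4.3944. ✓

I(r) ≈ 4.3944.


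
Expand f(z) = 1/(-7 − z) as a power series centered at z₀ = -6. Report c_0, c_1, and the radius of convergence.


Let w = z − z₀, so z = z₀ + w.
Then -7 − z = -7 − (z₀ + w) = (-7 − z₀) − w = -1 − w.
f(z) = 1/(-1 − w) = (1/(-1)) · 1/(1 − w/(-1)) = Σ_{n≥0} w^n / (-1)^(n+1).
So c_n = 1/(-1)^(n+1):
  c_0 = 1/(-1)^1 = -1.
  c_1 = 1/(-1)^2 = 1.
The series is valid for |w/d| < 1, i.e. |z − z₀| < |d|.
Radius of convergence: R = |-7 − z₀| = |-1| = 1 (distance from z₀ to the singularity z = -7).

c_0 = -1, c_1 = 1; R = 1.


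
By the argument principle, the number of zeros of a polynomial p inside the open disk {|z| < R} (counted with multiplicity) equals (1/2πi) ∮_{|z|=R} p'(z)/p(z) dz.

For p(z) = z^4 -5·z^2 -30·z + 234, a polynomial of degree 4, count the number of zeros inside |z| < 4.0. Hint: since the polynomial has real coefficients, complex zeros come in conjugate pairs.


The zeros of p are: (3 + 2i), (3 - 2i), (-3 + 3i), (-3 - 3i).
Their magnitudes are: 3.606, 3.606, 4.243, 4.243.
Zeros with |z| < R = 4.0: (3 + 2i), (3 - 2i).
Count = 2.
By the argument principle, (1/2πi) ∮_{|z|=R} p'(z)/p(z) dz equals exactly this count.

Number of zeros inside |z| < 4.0: 2.


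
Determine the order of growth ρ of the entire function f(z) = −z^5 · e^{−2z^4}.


M(r) = max_{|z|=r} |-1|·|z|^5·|e^{−2z^4}| = 1·r^5 · e^{2r^4} (the factors attain their maxima compatibly on |z|=r). Then log M(r) = log 1 + 5·log r + 2r^4, dominated by the last term, so log log M(r) ~ 4·log r. The polynomial factor -1z^5 contributes only a log r term and does not affect the order. ρ = 4.
Therefore ρ = 4.

Order ρ = 4.


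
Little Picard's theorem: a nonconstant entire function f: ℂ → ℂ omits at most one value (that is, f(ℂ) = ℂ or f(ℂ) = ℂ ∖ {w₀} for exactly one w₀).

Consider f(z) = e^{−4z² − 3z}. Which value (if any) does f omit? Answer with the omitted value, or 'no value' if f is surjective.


Little Picard bounds the complement of f(ℂ) to at most one point.
The exponent g(z) = −4z² − 3z is a nonconstant polynomial, hence surjective onto ℂ. So e^{g(z)} takes every value in {e^w : w ∈ ℂ} = ℂ ∖ {0}. Adding 0 shifts the range to ℂ ∖ {0}. f omits exactly 0.

Omitted value: 0.


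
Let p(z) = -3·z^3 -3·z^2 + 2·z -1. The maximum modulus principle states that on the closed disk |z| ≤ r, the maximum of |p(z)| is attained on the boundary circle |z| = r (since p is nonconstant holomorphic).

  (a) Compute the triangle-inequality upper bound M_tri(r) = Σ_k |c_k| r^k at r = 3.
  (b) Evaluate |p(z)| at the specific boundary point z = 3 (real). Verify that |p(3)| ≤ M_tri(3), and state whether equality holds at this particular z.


Coefficients: c_0 = -1, c_1 = 2, c_2 = -3, c_3 = -3. Radius r = 3.
Part (a). Triangle bound: M_tri(r) = Σ_k |c_k| r^k
  = |-1|·3^0 + |2|·3^1 + |-3|·3^2 + |-3|·3^3
  = 1 + 6 + 27 + 81 = 115.
This bounds M(r) := max_{|z|=r} |p(z)| from above; equality holds iff all terms c_k z^k can be made to align in phase at a single z on |z|=r.
Part (b). At z = 3 (real, on the circle |z| = r):
  p(3) = (-1)·3^0 + (2)·3^1 + (-3)·3^2 + (-3)·3^3 = -103.
  |p(3)| = 103.
Check: |p(3)| = 103 ≤ 115 = M_tri(3). ✓ Equality does not hold at z = 3 (the coefficients have mixed signs, so the terms do not all align in phase there).

M_tri(3) = 115; |p(3)| = 103; equality at z=3: no.


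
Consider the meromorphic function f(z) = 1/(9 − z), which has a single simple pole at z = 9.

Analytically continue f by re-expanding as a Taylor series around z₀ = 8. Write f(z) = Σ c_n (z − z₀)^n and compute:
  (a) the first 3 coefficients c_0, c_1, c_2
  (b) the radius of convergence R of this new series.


Let w = z − z₀, so z = z₀ + w.
Then 9 − z = 9 − (z₀ + w) = (9 − z₀) − w = 1 − w.
f(z) = 1/(1 − w) = (1/(1)) · 1/(1 − w/(1)) = Σ_{n≥0} w^n / (1)^(n+1).
So c_n = 1/(1)^(n+1):
  c_0 = 1/(1)^1 = 1.
  c_1 = 1/(1)^2 = 1.
  c_2 = 1/(1)^3 = 1.
The series is valid for |w/d| < 1, i.e. |z − z₀| < |d|.
Radius of convergence: R = |9 − z₀| = |1| = 1 (distance from z₀ to the singularity z = 9).

c_0 = 1, c_1 = 1, c_2 = 1; R = 1.


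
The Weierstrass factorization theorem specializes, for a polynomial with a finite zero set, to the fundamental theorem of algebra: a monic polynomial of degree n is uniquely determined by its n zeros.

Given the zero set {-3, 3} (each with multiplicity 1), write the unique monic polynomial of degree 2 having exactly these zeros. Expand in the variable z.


The polynomial is p(z) = ∏_{α ∈ S} (z − α), where S = {-3, 3}.
Expanding the product yields: p(z) = z^2 -9.
The resulting polynomial has degree 2 and real coefficients as required.

p(z) = z^2 -9.


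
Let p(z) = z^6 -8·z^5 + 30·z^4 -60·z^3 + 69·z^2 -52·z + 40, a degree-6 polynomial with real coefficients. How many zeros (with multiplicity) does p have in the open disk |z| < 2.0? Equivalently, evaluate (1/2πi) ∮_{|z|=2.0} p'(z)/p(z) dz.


The zeros of p are: (0 + 1i), (0 - 1i), (2 + 2i), (2 - 2i), (2 + 1i), (2 - 1i).
Their magnitudes are: 1, 1, 2.828, 2.828, 2.236, 2.236.
Zeros with |z| < R = 2.0: (0 + 1i), (0 - 1i).
Count = 2.
By the argument principle, (1/2πi) ∮_{|z|=R} p'(z)/p(z) dz equals exactly this count.

Number of zeros inside |z| < 2.0: 2.


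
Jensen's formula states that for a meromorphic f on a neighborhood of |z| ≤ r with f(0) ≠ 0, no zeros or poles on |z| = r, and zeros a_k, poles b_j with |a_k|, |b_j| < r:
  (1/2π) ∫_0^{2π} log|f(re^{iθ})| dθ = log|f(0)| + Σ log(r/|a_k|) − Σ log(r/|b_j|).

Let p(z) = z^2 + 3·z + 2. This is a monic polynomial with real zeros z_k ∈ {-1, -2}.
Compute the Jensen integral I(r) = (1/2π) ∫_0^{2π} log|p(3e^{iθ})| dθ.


Zeros: -2, -1; r = 3.
Inside |z| < r: -2, -1. Outside (|z| ≥ r): ∅.
p(0) = 2, so log|p(0)| = log(2) = 0.6931.
Apply Jensen: I(r) = log|p(0)| + Σ_k log(r/|z_k|), summed over zeros inside |z| < r.
  log(r/|z_k|) for z_k = -1: log(3/1) = 1.0986
  log(r/|z_k|) for z_k = -2: log(3/2) = 0.4055
Sum over inside zeros: 1.5041.
I(r) = log|p(0)| + (inside sum) = 0.6931 + 1.5041 = 2.1972.
Closed form (all zeros inside, monic): I(r) = n·log(r) = 2·log(3) = 2.1972. ✓

I(r) ≈ 2.1972.


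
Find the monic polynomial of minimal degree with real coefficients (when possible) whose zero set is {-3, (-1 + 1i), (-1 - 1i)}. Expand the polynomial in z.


The polynomial is p(z) = ∏_{α ∈ S} (z − α), where S = {-3, (-1 + 1i), (-1 - 1i)}.
Expanding the product yields: p(z) = z^3 + 5·z^2 + 8·z + 6.
Note conjugate pairs combine to real quadratics: (z − (-1+1i))(z − (-1−1i)) = z² + 2z + 2.
The resulting polynomial has degree 3 and real coefficients as required.

p(z) = z^3 + 5·z^2 + 8·z + 6.


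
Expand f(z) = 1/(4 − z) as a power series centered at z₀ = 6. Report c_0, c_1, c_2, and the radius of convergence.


Let w = z − z₀, so z = z₀ + w.
Then 4 − z = 4 − (z₀ + w) = (4 − z₀) − w = -2 − w.
f(z) = 1/(-2 − w) = (1/(-2)) · 1/(1 − w/(-2)) = Σ_{n≥0} w^n / (-2)^(n+1).
So c_n = 1/(-2)^(n+1):
  c_0 = 1/(-2)^1 = -1/2.
  c_1 = 1/(-2)^2 = 1/4.
  c_2 = 1/(-2)^3 = -1/8.
The series is valid for |w/d| < 1, i.e. |z − z₀| < |d|.
Radius of convergence: R = |4 − z₀| = |-2| = 2 (distance from z₀ to the singularity z = 4).

c_0 = -1/2, c_1 = 1/4, c_2 = -1/8; R = 2.


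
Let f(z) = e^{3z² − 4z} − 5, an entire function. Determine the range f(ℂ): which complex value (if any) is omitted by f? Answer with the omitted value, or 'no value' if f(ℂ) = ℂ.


Little Picard bounds the complement of f(ℂ) to at most one point.
The exponent g(z) = 3z² − 4z is a nonconstant polynomial, hence surjective onto ℂ. So e^{g(z)} takes every value in {e^w : w ∈ ℂ} = ℂ ∖ {0}. Adding -5 shifts the range to ℂ ∖ {-5}. f omits exactly -5.

Omitted value: -5.


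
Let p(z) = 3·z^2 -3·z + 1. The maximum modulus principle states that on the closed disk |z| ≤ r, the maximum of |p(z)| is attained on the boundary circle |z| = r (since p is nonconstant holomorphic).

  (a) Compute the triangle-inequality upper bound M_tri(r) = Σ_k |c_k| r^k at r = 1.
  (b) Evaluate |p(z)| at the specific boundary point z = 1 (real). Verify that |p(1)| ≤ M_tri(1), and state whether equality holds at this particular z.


Coefficients: c_0 = 1, c_1 = -3, c_2 = 3. Radius r = 1.
Part (a). Triangle bound: M_tri(r) = Σ_k |c_k| r^k
  = |1|·1^0 + |-3|·1^1 + |3|·1^2
  = 1 + 3 + 3 = 7.
This bounds M(r) := max_{|z|=r} |p(z)| from above; equality holds iff all terms c_k z^k can be made to align in phase at a single z on |z|=r.
Part (b). At z = 1 (real, on the circle |z| = r):
  p(1) = (1)·1^0 + (-3)·1^1 + (3)·1^2 = 1.
  |p(1)| = 1.
Check: |p(1)| = 1 ≤ 7 = M_tri(1). ✓ Equality does not hold at z = 1 (the coefficients have mixed signs, so the terms do not all align in phase there).

M_tri(1) = 7; |p(1)| = 1; equality at z=1: no.


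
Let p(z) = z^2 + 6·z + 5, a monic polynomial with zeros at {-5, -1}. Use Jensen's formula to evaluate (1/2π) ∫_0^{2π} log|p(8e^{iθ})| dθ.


Zeros: -5, -1; r = 8.
Inside |z| < r: -5, -1. Outside (|z| ≥ r): ∅.
p(0) = 5, so log|p(0)| = log(5) = 1.6094.
Apply Jensen: I(r) = log|p(0)| + Σ_k log(r/|z_k|), summed over zeros inside |z| < r.
  log(r/|z_k|) for z_k = -5: log(8/5) = 0.4700
  log(r/|z_k|) for z_k = -1: log(8/1) = 2.0794
Sum over inside zeros: 2.5494.
I(r) = log|p(0)| + (inside sum) = 1.6094 + 2.5494 = 4.1589.
Closed form (all zeros inside, monic): I(r) = n·log(r) = 2·log(8) = 4.1589. ✓

I(r) ≈ 4.1589.


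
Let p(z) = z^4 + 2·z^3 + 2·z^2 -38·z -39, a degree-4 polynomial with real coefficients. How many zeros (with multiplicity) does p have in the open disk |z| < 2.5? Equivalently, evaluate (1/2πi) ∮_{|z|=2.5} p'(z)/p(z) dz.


The zeros of p are: (-2 + 3i), (-2 - 3i), -1, 3.
Their magnitudes are: 3.606, 3.606, 1, 3.
Zeros with |z| < R = 2.5: -1.
Count = 1.
By the argument principle, (1/2πi) ∮_{|z|=R} p'(z)/p(z) dz equals exactly this count.

Number of zeros inside |z| < 2.5: 1.


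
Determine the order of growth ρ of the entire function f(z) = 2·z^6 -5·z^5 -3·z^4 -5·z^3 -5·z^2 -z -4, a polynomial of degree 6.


|f(z)| ≤ Σ|c_k|·r^k = O(r^6) as r → ∞. Polynomial growth is O(e^{r^ε}) for every ε > 0 (since r^6/e^{r^ε} → 0), so ρ ≤ ε for all ε > 0, i.e. ρ = 0. Every nonconstant polynomial has order 0.
Therefore ρ = 0.

Order ρ = 0.


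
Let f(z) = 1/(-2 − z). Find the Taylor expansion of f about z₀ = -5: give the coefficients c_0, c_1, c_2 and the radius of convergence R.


Let w = z − z₀, so z = z₀ + w.
Then -2 − z = -2 − (z₀ + w) = (-2 − z₀) − w = 3 − w.
f(z) = 1/(3 − w) = (1/(3)) · 1/(1 − w/(3)) = Σ_{n≥0} w^n / (3)^(n+1).
So c_n = 1/(3)^(n+1):
  c_0 = 1/(3)^1 = 1/3.
  c_1 = 1/(3)^2 = 1/9.
  c_2 = 1/(3)^3 = 1/27.
The series is valid for |w/d| < 1, i.e. |z − z₀| < |d|.
Radius of convergence: R = |-2 − z₀| = |3| = 3 (distance from z₀ to the singularity z = -2).

c_0 = 1/3, c_1 = 1/9, c_2 = 1/27; R = 3.


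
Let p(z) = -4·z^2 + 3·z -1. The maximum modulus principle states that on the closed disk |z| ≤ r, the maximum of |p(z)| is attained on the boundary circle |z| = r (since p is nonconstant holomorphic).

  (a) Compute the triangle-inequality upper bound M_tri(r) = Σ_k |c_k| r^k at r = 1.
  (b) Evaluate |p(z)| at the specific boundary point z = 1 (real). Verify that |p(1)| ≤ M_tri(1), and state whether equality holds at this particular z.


Coefficients: c_0 = -1, c_1 = 3, c_2 = -4. Radius r = 1.
Part (a). Triangle bound: M_tri(r) = Σ_k |c_k| r^k
  = |-1|·1^0 + |3|·1^1 + |-4|·1^2
  = 1 + 3 + 4 = 8.
This bounds M(r) := max_{|z|=r} |p(z)| from above; equality holds iff all terms c_k z^k can be made to align in phase at a single z on |z|=r.
Part (b). At z = 1 (real, on the circle |z| = r):
  p(1) = (-1)·1^0 + (3)·1^1 + (-4)·1^2 = -2.
  |p(1)| = 2.
Check: |p(1)| = 2 ≤ 8 = M_tri(1). ✓ Equality does not hold at z = 1 (the coefficients have mixed signs, so the terms do not all align in phase there).

M_tri(1) = 8; |p(1)| = 2; equality at z=1: no.


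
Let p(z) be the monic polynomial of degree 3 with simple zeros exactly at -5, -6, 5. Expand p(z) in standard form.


The polynomial is p(z) = ∏_{α ∈ S} (z − α), where S = {-5, -6, 5}.
Expanding the product yields: p(z) = z^3 + 6·z^2 -25·z -150.
The resulting polynomial has degree 3 and real coefficients as required.

p(z) = z^3 + 6·z^2 -25·z -150.


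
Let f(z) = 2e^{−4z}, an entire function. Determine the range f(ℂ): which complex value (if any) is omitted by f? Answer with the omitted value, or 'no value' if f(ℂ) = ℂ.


Little Picard bounds the complement of f(ℂ) to at most one point.
e^{−4z} is never zero on ℂ, so 2·e^{−4z} takes every value in ℂ ∖ {0}. Adding 0 shifts the range to ℂ ∖ {0}. Thus f omits exactly the value 0.

Omitted value: 0.


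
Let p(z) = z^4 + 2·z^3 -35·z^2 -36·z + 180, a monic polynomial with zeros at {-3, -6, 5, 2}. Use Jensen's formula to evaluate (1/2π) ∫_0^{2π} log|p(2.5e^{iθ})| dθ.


Zeros: -6, -3, 2, 5; r = 2.5.
Inside |z| < r: 2. Outside (|z| ≥ r): -6, -3, 5.
p(0) = 180, so log|p(0)| = log(180) = 5.1930.
Apply Jensen: I(r) = log|p(0)| + Σ_k log(r/|z_k|), summed over zeros inside |z| < r.
  log(r/|z_k|) for z_k = 2: log(2.5/2) = 0.2231
  Outside zeros (-6, -3, 5) contribute nothing to the Jensen sum.
Sum over inside zeros: 0.2231.
I(r) = log|p(0)| + (inside sum) = 5.1930 + 0.2231 = 5.4161.
Note: since some zeros are outside |z| ≤ r, the simplified n·log(r) form does NOT apply — only the inside zeros contribute.

I(r) ≈ 5.4161.


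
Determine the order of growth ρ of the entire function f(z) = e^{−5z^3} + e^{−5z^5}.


Each summand is entire of order 3 and 5 respectively (as in the single-exponential case). The order of a sum is at most the max of the orders, so ρ ≤ 5. For the lower bound: on |z|=r choose arg z so that -5z^5 is real positive; then |e^{-5z^5}| = e^{5r^5} while |e^{-5z^3}| ≤ e^{5r^3} = o(e^{5r^5}). So |f| ≥ e^{5r^5}(1 − o(1)) and ρ ≥ 5. Hence ρ = max(3, 5) = 5.
Therefore ρ = 5.

Order ρ = 5.


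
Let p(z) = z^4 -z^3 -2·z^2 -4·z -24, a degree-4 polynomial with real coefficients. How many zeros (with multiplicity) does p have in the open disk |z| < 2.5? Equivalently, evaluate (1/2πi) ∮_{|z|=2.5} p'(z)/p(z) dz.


The zeros of p are: 3, (0 + 2i), (0 - 2i), -2.
Their magnitudes are: 3, 2, 2, 2.
Zeros with |z| < R = 2.5: (0 + 2i), (0 - 2i), -2.
Count = 3.
By the argument principle, (1/2πi) ∮_{|z|=R} p'(z)/p(z) dz equals exactly this count.

Number of zeros inside |z| < 2.5: 3.


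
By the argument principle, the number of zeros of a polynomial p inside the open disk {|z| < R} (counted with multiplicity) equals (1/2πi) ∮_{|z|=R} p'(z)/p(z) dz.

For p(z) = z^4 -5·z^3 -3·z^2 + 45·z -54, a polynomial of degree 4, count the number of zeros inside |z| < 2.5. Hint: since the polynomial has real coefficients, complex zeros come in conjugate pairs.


The zeros of p are: 3, -3, 2, 3.
Their magnitudes are: 3, 3, 2, 3.
Zeros with |z| < R = 2.5: 2.
Count = 1.
By the argument principle, (1/2πi) ∮_{|z|=R} p'(z)/p(z) dz equals exactly this count.

Number of zeros inside |z| < 2.5: 1.


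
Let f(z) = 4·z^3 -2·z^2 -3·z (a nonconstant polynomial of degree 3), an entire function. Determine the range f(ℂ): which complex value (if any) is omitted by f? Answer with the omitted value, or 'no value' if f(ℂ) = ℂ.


Little Picard bounds the complement of f(ℂ) to at most one point.
For every w ∈ ℂ, the equation p(z) − w = 0 is a nonconstant polynomial in z and hence has at least one root by the fundamental theorem of algebra. So p is surjective onto ℂ, omitting no value.

Omitted value: no value.


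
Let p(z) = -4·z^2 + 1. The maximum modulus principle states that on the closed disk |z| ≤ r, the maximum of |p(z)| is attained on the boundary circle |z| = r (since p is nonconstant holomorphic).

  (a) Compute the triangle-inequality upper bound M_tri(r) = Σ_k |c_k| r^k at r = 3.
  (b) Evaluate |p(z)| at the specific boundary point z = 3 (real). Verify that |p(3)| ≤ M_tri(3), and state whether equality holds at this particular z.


Coefficients: c_0 = 1, c_1 = 0, c_2 = -4. Radius r = 3.
Part (a). Triangle bound: M_tri(r) = Σ_k |c_k| r^k
  = |1|·3^0 + |0|·3^1 + |-4|·3^2
  = 1 + 0 + 36 = 37.
This bounds M(r) := max_{|z|=r} |p(z)| from above; equality holds iff all terms c_k z^k can be made to align in phase at a single z on |z|=r.
Part (b). At z = 3 (real, on the circle |z| = r):
  p(3) = (1)·3^0 + (0)·3^1 + (-4)·3^2 = -35.
  |p(3)| = 35.
Check: |p(3)| = 35 ≤ 37 = M_tri(3). ✓ Equality does not hold at z = 3 (the coefficients have mixed signs, so the terms do not all align in phase there).

M_tri(3) = 37; |p(3)| = 35; equality at z=3: no.


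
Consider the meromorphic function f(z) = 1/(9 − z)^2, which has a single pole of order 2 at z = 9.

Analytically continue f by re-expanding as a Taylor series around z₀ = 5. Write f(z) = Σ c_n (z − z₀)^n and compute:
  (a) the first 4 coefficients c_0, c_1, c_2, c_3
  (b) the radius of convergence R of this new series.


Let w = z − z₀, so z = z₀ + w.
Then 9 − z = 9 − (z₀ + w) = (9 − z₀) − w = 4 − w.
f(z) = 1/(4 − w)^2 = (1/(4)^2) · (1 − w/(4))^{−2}.
By the binomial series (1−u)^{−2} = Σ_{n≥0} C(n+1, 1) u^n for |u|<1, with u = w/(4):
  c_n = C(n+1, 1) / (4)^(n+2).
  c_0 = 1/(4)^2 = 1/16.
  c_1 = 2/(4)^3 = 1/32.
  c_2 = 3/(4)^4 = 3/256.
  c_3 = 4/(4)^5 = 1/256.
The series is valid for |w/d| < 1, i.e. |z − z₀| < |d|.
Radius of convergence: R = |9 − z₀| = |4| = 4 (distance from z₀ to the singularity z = 9).

c_0 = 1/16, c_1 = 1/32, c_2 = 3/256, c_3 = 1/256; R = 4.


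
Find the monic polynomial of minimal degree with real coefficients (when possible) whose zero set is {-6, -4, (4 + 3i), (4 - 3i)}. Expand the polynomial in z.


The polynomial is p(z) = ∏_{α ∈ S} (z − α), where S = {-6, -4, (4 + 3i), (4 - 3i)}.
Expanding the product yields: p(z) = z^4 + 2·z^3 -31·z^2 + 58·z + 600.
Note conjugate pairs combine to real quadratics: (z − (4+3i))(z − (4−3i)) = z² − 8z + 25.
The resulting polynomial has degree 4 and real coefficients as required.

p(z) = z^4 + 2·z^3 -31·z^2 + 58·z + 600.


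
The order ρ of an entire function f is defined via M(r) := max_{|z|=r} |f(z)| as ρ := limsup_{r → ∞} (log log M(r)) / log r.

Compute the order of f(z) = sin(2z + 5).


sin(w) is a linear combination of e^{iw} and e^{−iw} (or e^w, e^{−w} in the hyperbolic case), so |sin(w)| ≤ e^{|w|}. With w = 2z + 5, |w| ≤ 2|z| + 5 = 2r + 5 on |z| = r, giving M(r) ≤ e^{2r + 5}, so ρ ≤ 1. On a suitable ray (z = it for sin/cos; z = t for sinh/cosh, t real → ∞), |sin(2z + 5)| grows like e^{2|t|}/2, so ρ ≥ 1. Hence ρ = 1.
Therefore ρ = 1.

Order ρ = 1.


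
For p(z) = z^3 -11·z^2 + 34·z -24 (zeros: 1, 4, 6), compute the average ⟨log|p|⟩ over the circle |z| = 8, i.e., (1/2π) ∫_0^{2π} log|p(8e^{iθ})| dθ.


Zeros: 1, 4, 6; r = 8.
Inside |z| < r: 1, 4, 6. Outside (|z| ≥ r): ∅.
p(0) = -24, so log|p(0)| = log(24) = 3.1781.
Apply Jensen: I(r) = log|p(0)| + Σ_k log(r/|z_k|), summed over zeros inside |z| < r.
  log(r/|z_k|) for z_k = 1: log(8/1) = 2.0794
  log(r/|z_k|) for z_k = 4: log(8/4) = 0.6931
  log(r/|z_k|) for z_k = 6: log(8/6) = 0.2877
Sum over inside zeros: 3.0603.
I(r) = log|p(0)| + (inside sum) = 3.1781 + 3.0603 = 6.2383.
Closed form (all zeros inside, monic): I(r) = n·log(r) = 3·log(8) = 6.2383. ✓

I(r) ≈ 6.2383.


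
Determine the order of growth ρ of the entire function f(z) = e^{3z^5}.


|e^{3z^5}| = e^{Re(3·z^5) + 0} ≤ e^{3|z|^5 + 0} = e^{3r^5 + 0} on |z| = r, so ρ ≤ 5. Choosing z on |z|=r so that 3·z^5 is real positive (always possible by picking arg z appropriately) gives |f(z)| = e^{3r^5 + 0}, matching the bound. The additive constant 0 does not affect log log M(r) ~ 5·log r. Hence ρ = 5.
Therefore ρ = 5.

Order ρ = 5.


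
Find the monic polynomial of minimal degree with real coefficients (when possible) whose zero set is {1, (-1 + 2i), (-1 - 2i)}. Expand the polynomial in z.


The polynomial is p(z) = ∏_{α ∈ S} (z − α), where S = {1, (-1 + 2i), (-1 - 2i)}.
Expanding the product yields: p(z) = z^3 + z^2 + 3·z -5.
Note conjugate pairs combine to real quadratics: (z − (-1+2i))(z − (-1−2i)) = z² + 2z + 5.
The resulting polynomial has degree 3 and real coefficients as required.

p(z) = z^3 + z^2 + 3·z -5.


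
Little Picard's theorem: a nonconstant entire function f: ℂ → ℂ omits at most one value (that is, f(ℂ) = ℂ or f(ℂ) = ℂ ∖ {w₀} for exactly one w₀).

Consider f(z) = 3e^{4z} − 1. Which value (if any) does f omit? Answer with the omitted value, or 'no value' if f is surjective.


Little Picard bounds the complement of f(ℂ) to at most one point.
e^{4z} is never zero on ℂ, so 3·e^{4z} takes every value in ℂ ∖ {0}. Adding -1 shifts the range to ℂ ∖ {-1}. Thus f omits exactly the value -1.

Omitted value: -1.


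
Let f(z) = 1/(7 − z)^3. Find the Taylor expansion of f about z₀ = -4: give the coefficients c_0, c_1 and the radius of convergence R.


Let w = z − z₀, so z = z₀ + w.
Then 7 − z = 7 − (z₀ + w) = (7 − z₀) − w = 11 − w.
f(z) = 1/(11 − w)^3 = (1/(11)^3) · (1 − w/(11))^{−3}.
By the binomial series (1−u)^{−3} = Σ_{n≥0} C(n+2, 2) u^n for |u|<1, with u = w/(11):
  c_n = C(n+2, 2) / (11)^(n+3).
  c_0 = 1/(11)^3 = 1/1331.
  c_1 = 3/(11)^4 = 3/14641.
The series is valid for |w/d| < 1, i.e. |z − z₀| < |d|.
Radius of convergence: R = |7 − z₀| = |11| = 11 (distance from z₀ to the singularity z = 7).

c_0 = 1/1331, c_1 = 3/14641; R = 11.


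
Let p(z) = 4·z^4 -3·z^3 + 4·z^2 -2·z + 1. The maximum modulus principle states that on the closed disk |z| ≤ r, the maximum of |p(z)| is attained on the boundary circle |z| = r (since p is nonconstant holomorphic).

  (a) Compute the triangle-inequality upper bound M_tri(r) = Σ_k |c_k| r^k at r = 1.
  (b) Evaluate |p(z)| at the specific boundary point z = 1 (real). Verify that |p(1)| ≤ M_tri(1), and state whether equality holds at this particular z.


Coefficients: c_0 = 1, c_1 = -2, c_2 = 4, c_3 = -3, c_4 = 4. Radius r = 1.
Part (a). Triangle bound: M_tri(r) = Σ_k |c_k| r^k
  = |1|·1^0 + |-2|·1^1 + |4|·1^2 + |-3|·1^3 + |4|·1^4
  = 1 + 2 + 4 + 3 + 4 = 14.
This bounds M(r) := max_{|z|=r} |p(z)| from above; equality holds iff all terms c_k z^k can be made to align in phase at a single z on |z|=r.
Part (b). At z = 1 (real, on the circle |z| = r):
  p(1) = (1)·1^0 + (-2)·1^1 + (4)·1^2 + (-3)·1^3 + (4)·1^4 = 4.
  |p(1)| = 4.
Check: |p(1)| = 4 ≤ 14 = M_tri(1). ✓ Equality does not hold at z = 1 (the coefficients have mixed signs, so the terms do not all align in phase there).

M_tri(1) = 14; |p(1)| = 4; equality at z=1: no.


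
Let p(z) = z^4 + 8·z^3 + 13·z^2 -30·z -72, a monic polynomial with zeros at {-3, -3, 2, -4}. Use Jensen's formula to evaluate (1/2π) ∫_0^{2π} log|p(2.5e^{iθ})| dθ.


Zeros: -4, -3, -3, 2; r = 2.5.
Inside |z| < r: 2. Outside (|z| ≥ r): -4, -3, -3.
p(0) = -72, so log|p(0)| = log(72) = 4.2767.
Apply Jensen: I(r) = log|p(0)| + Σ_k log(r/|z_k|), summed over zeros inside |z| < r.
  log(r/|z_k|) for z_k = 2: log(2.5/2) = 0.2231
  Outside zeros (-4, -3, -3) contribute nothing to the Jensen sum.
Sum over inside zeros: 0.2231.
I(r) = log|p(0)| + (inside sum) = 4.2767 + 0.2231 = 4.4998.
Note: since some zeros are outside |z| ≤ r, the simplified n·log(r) form does NOT apply — only the inside zeros contribute.

I(r) ≈ 4.4998.


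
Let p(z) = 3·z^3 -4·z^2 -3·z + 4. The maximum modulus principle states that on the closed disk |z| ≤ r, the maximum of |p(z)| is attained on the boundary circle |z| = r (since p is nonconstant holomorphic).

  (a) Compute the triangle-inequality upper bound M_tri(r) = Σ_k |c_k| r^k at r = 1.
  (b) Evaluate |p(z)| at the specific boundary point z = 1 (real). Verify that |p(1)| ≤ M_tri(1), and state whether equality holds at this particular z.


Coefficients: c_0 = 4, c_1 = -3, c_2 = -4, c_3 = 3. Radius r = 1.
Part (a). Triangle bound: M_tri(r) = Σ_k |c_k| r^k
  = |4|·1^0 + |-3|·1^1 + |-4|·1^2 + |3|·1^3
  = 4 + 3 + 4 + 3 = 14.
This bounds M(r) := max_{|z|=r} |p(z)| from above; equality holds iff all terms c_k z^k can be made to align in phase at a single z on |z|=r.
Part (b). At z = 1 (real, on the circle |z| = r):
  p(1) = (4)·1^0 + (-3)·1^1 + (-4)·1^2 + (3)·1^3 = 0.
  |p(1)| = 0.
Check: |p(1)| = 0 ≤ 14 = M_tri(1). ✓ Equality does not hold at z = 1 (the coefficients have mixed signs, so the terms do not all align in phase there).

M_tri(1) = 14; |p(1)| = 0; equality at z=1: no.


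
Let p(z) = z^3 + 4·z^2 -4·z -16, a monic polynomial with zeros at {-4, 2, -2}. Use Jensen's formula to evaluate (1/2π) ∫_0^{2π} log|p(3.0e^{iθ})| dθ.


Zeros: -4, -2, 2; r = 3.0.
Inside |z| < r: -2, 2. Outside (|z| ≥ r): -4.
p(0) = -16, so log|p(0)| = log(16) = 2.7726.
Apply Jensen: I(r) = log|p(0)| + Σ_k log(r/|z_k|), summed over zeros inside |z| < r.
  log(r/|z_k|) for z_k = 2: log(3.0/2) = 0.4055
  log(r/|z_k|) for z_k = -2: log(3.0/2) = 0.4055
  Outside zeros (-4) contribute nothing to the Jensen sum.
Sum over inside zeros: 0.8109.
I(r) = log|p(0)| + (inside sum) = 2.7726 + 0.8109 = 3.5835.
Note: since some zeros are outside |z| ≤ r, the simplified n·log(r) form does NOT apply — only the inside zeros contribute.

I(r) ≈ 3.5835.


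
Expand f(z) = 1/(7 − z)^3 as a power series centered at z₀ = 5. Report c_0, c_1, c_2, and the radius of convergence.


Let w = z − z₀, so z = z₀ + w.
Then 7 − z = 7 − (z₀ + w) = (7 − z₀) − w = 2 − w.
f(z) = 1/(2 − w)^3 = (1/(2)^3) · (1 − w/(2))^{−3}.
By the binomial series (1−u)^{−3} = Σ_{n≥0} C(n+2, 2) u^n for |u|<1, with u = w/(2):
  c_n = C(n+2, 2) / (2)^(n+3).
  c_0 = 1/(2)^3 = 1/8.
  c_1 = 3/(2)^4 = 3/16.
  c_2 = 6/(2)^5 = 3/16.
The series is valid for |w/d| < 1, i.e. |z − z₀| < |d|.
Radius of convergence: R = |7 − z₀| = |2| = 2 (distance from z₀ to the singularity z = 7).

c_0 = 1/8, c_1 = 3/16, c_2 = 3/16; R = 2.


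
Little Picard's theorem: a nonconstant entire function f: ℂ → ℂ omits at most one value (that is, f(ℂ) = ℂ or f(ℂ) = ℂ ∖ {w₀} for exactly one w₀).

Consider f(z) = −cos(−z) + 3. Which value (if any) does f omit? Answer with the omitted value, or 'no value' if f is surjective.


Little Picard bounds the complement of f(ℂ) to at most one point.
cos is entire and surjective onto ℂ: for every w ∈ ℂ, cos(ζ) = w has a solution ζ ∈ ℂ (e.g., via the complex inverse arccos). With ζ = −z this gives z = ζ/(-1). Then -1·cos(−z) takes every value in -1·ℂ = ℂ, and adding 3 is a bijection of ℂ. So f is surjective and omits no value. (Note: only on the real line is cos bounded by [−1, 1].)

Omitted value: no value.


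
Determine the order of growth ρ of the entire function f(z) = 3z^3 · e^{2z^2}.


M(r) = max_{|z|=r} |3|·|z|^3·|e^{2z^2}| = 3·r^3 · e^{2r^2} (the factors attain their maxima compatibly on |z|=r). Then log M(r) = log 3 + 3·log r + 2r^2, dominated by the last term, so log log M(r) ~ 2·log r. The polynomial factor 3z^3 contributes only a log r term and does not affect the order. ρ = 2.
Therefore ρ = 2.

Order ρ = 2.


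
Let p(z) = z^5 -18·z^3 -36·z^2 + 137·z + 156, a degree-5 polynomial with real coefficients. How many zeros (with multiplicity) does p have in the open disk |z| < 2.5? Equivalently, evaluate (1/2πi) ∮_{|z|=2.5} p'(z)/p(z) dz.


The zeros of p are: (-3 + 2i), (-3 - 2i), -1, 3, 4.
Their magnitudes are: 3.606, 3.606, 1, 3, 4.
Zeros with |z| < R = 2.5: -1.
Count = 1.
By the argument principle, (1/2πi) ∮_{|z|=R} p'(z)/p(z) dz equals exactly this count.

Number of zeros inside |z| < 2.5: 1.


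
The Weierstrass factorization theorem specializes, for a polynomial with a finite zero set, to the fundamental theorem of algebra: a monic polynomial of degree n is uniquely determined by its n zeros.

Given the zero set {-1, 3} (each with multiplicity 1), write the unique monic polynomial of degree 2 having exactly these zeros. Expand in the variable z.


The polynomial is p(z) = ∏_{α ∈ S} (z − α), where S = {-1, 3}.
Expanding the product yields: p(z) = z^2 -2·z -3.
The resulting polynomial has degree 2 and real coefficients as required.

p(z) = z^2 -2·z -3.


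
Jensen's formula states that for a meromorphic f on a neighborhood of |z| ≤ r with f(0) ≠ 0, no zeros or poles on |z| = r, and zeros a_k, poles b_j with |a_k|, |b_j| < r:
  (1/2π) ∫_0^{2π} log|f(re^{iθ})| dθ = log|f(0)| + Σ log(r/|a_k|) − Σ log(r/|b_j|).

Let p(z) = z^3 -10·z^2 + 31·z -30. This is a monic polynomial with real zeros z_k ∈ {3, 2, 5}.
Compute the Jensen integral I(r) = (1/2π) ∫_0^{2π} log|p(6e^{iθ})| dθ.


Zeros: 2, 3, 5; r = 6.
Inside |z| < r: 2, 3, 5. Outside (|z| ≥ r): ∅.
p(0) = -30, so log|p(0)| = log(30) = 3.4012.
Apply Jensen: I(r) = log|p(0)| + Σ_k log(r/|z_k|), summed over zeros inside |z| < r.
  log(r/|z_k|) for z_k = 3: log(6/3) = 0.6931
  log(r/|z_k|) for z_k = 2: log(6/2) = 1.0986
  log(r/|z_k|) for z_k = 5: log(6/5) = 0.1823
Sum over inside zeros: 1.9741.
I(r) = log|p(0)| + (inside sum) = 3.4012 + 1.9741 = 5.3753.
Closed form (all zeros inside, monic): I(r) = n·log(r) = 3·log(6) = 5.3753. ✓

I(r) ≈ 5.3753.


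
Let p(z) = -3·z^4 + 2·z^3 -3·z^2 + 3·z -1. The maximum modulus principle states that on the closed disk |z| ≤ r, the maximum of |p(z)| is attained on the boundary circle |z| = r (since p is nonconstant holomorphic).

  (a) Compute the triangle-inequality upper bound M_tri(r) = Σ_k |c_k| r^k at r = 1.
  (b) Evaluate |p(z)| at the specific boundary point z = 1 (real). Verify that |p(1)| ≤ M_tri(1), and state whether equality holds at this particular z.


Coefficients: c_0 = -1, c_1 = 3, c_2 = -3, c_3 = 2, c_4 = -3. Radius r = 1.
Part (a). Triangle bound: M_tri(r) = Σ_k |c_k| r^k
  = |-1|·1^0 + |3|·1^1 + |-3|·1^2 + |2|·1^3 + |-3|·1^4
  = 1 + 3 + 3 + 2 + 3 = 12.
This bounds M(r) := max_{|z|=r} |p(z)| from above; equality holds iff all terms c_k z^k can be made to align in phase at a single z on |z|=r.
Part (b). At z = 1 (real, on the circle |z| = r):
  p(1) = (-1)·1^0 + (3)·1^1 + (-3)·1^2 + (2)·1^3 + (-3)·1^4 = -2.
  |p(1)| = 2.
Check: |p(1)| = 2 ≤ 12 = M_tri(1). ✓ Equality does not hold at z = 1 (the coefficients have mixed signs, so the terms do not all align in phase there).

M_tri(1) = 12; |p(1)| = 2; equality at z=1: no.


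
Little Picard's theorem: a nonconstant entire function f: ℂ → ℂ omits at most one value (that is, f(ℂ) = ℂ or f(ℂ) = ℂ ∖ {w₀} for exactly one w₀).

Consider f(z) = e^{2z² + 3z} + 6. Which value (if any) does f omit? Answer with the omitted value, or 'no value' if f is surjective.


Little Picard bounds the complement of f(ℂ) to at most one point.
The exponent g(z) = 2z² + 3z is a nonconstant polynomial, hence surjective onto ℂ. So e^{g(z)} takes every value in {e^w : w ∈ ℂ} = ℂ ∖ {0}. Adding 6 shifts the range to ℂ ∖ {6}. f omits exactly 6.

Omitted value: 6.


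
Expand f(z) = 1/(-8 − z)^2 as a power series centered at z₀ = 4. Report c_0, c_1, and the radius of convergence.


Let w = z − z₀, so z = z₀ + w.
Then -8 − z = -8 − (z₀ + w) = (-8 − z₀) − w = -12 − w.
f(z) = 1/(-12 − w)^2 = (1/(-12)^2) · (1 − w/(-12))^{−2}.
By the binomial series (1−u)^{−2} = Σ_{n≥0} C(n+1, 1) u^n for |u|<1, with u = w/(-12):
  c_n = C(n+1, 1) / (-12)^(n+2).
  c_0 = 1/(-12)^2 = 1/144.
  c_1 = 2/(-12)^3 = -1/864.
The series is valid for |w/d| < 1, i.e. |z − z₀| < |d|.
Radius of convergence: R = |-8 − z₀| = |-12| = 12 (distance from z₀ to the singularity z = -8).

c_0 = 1/144, c_1 = -1/864; R = 12.


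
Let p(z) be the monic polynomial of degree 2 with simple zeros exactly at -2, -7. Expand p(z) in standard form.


The polynomial is p(z) = ∏_{α ∈ S} (z − α), where S = {-2, -7}.
Expanding the product yields: p(z) = z^2 + 9·z + 14.
The resulting polynomial has degree 2 and real coefficients as required.

p(z) = z^2 + 9·z + 14.


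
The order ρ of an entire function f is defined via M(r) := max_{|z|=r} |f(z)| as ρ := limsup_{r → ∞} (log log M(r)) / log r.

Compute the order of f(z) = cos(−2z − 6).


cos(w) is a linear combination of e^{iw} and e^{−iw} (or e^w, e^{−w} in the hyperbolic case), so |cos(w)| ≤ e^{|w|}. With w = −2z − 6, |w| ≤ 2|z| + 6 = 2r + 6 on |z| = r, giving M(r) ≤ e^{2r + 6}, so ρ ≤ 1. On a suitable ray (z = it for sin/cos; z = t for sinh/cosh, t real → ∞), |cos(−2z − 6)| grows like e^{2|t|}/2, so ρ ≥ 1. Hence ρ = 1.
Therefore ρ = 1.

Order ρ = 1.


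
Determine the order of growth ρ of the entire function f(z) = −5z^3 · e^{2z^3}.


M(r) = max_{|z|=r} |-5|·|z|^3·|e^{2z^3}| = 5·r^3 · e^{2r^3} (the factors attain their maxima compatibly on |z|=r). Then log M(r) = log 5 + 3·log r + 2r^3, dominated by the last term, so log log M(r) ~ 3·log r. The polynomial factor -5z^3 contributes only a log r term and does not affect the order. ρ = 3.
Therefore ρ = 3.

Order ρ = 3.


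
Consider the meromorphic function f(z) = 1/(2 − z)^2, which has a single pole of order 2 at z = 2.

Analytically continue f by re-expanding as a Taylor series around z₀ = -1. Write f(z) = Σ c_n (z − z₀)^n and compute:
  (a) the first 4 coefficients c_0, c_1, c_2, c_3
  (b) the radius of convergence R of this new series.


Let w = z − z₀, so z = z₀ + w.
Then 2 − z = 2 − (z₀ + w) = (2 − z₀) − w = 3 − w.
f(z) = 1/(3 − w)^2 = (1/(3)^2) · (1 − w/(3))^{−2}.
By the binomial series (1−u)^{−2} = Σ_{n≥0} C(n+1, 1) u^n for |u|<1, with u = w/(3):
  c_n = C(n+1, 1) / (3)^(n+2).
  c_0 = 1/(3)^2 = 1/9.
  c_1 = 2/(3)^3 = 2/27.
  c_2 = 3/(3)^4 = 1/27.
  c_3 = 4/(3)^5 = 4/243.
The series is valid for |w/d| < 1, i.e. |z − z₀| < |d|.
Radius of convergence: R = |2 − z₀| = |3| = 3 (distance from z₀ to the singularity z = 2).

c_0 = 1/9, c_1 = 2/27, c_2 = 1/27, c_3 = 4/243; R = 3.
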